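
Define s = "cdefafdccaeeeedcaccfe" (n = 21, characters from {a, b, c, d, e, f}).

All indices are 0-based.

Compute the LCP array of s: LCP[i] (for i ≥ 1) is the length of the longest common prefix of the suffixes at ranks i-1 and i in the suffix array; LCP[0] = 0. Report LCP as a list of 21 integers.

[0, 1, 1, 0, 2, 1, 2, 1, 1, 0, 2, 1, 0, 1, 1, 2, 3, 1, 0, 1, 1]

rank | idx | suffix
   0 |  16 | accfe
   1 |   9 | aeeeedcaccfe
   2 |   4 | afdccaeeeedcaccfe
   3 |  15 | caccfe
   4 |   8 | caeeeedcaccfe
   5 |   7 | ccaeeeedcaccfe
   6 |  17 | ccfe
   7 |   0 | cdefafdccaeeeedcaccfe
   8 |  18 | cfe
   9 |  14 | dcaccfe
  10 |   6 | dccaeeeedcaccfe
  11 |   1 | defafdccaeeeedcaccfe
  12 |  20 | e
  13 |  13 | edcaccfe
  14 |  12 | eedcaccfe
  15 |  11 | eeedcaccfe
  16 |  10 | eeeedcaccfe
  17 |   2 | efafdccaeeeedcaccfe
  18 |   3 | fafdccaeeeedcaccfe
  19 |   5 | fdccaeeeedcaccfe
  20 |  19 | fe

SA = [16, 9, 4, 15, 8, 7, 17, 0, 18, 14, 6, 1, 20, 13, 12, 11, 10, 2, 3, 5, 19]
[i] adj suffixes → lcp
  [1] 16/9 → 1 ('a')
  [2] 9/4 → 1 ('a')
  [3] 4/15 → 0 ('')
  [4] 15/8 → 2 ('ca')
  [5] 8/7 → 1 ('c')
  [6] 7/17 → 2 ('cc')
  [7] 17/0 → 1 ('c')
  [8] 0/18 → 1 ('c')
  [9] 18/14 → 0 ('')
  [10] 14/6 → 2 ('dc')
  [11] 6/1 → 1 ('d')
  [12] 1/20 → 0 ('')
  [13] 20/13 → 1 ('e')
  [14] 13/12 → 1 ('e')
  [15] 12/11 → 2 ('ee')
  [16] 11/10 → 3 ('eee')
  [17] 10/2 → 1 ('e')
  [18] 2/3 → 0 ('')
  [19] 3/5 → 1 ('f')
  [20] 5/19 → 1 ('f')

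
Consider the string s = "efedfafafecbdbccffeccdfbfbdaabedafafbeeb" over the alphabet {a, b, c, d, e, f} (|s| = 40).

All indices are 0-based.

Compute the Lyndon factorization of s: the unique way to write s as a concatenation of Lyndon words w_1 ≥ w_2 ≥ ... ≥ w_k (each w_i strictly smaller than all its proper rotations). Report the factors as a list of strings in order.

["ef", "e", "df", "afafecbdbccffeccdfbfbd", "aabedafafbeeb"]

emit factor 1: 'ef' (i=0, period=2)
emit factor 2: 'e' (i=2, period=1)
emit factor 3: 'df' (i=3, period=2)
emit factor 4: 'afafecbdbccffeccdfbfbd' (i=5, period=22)
emit factor 5: 'aabedafafbeeb' (i=27, period=13)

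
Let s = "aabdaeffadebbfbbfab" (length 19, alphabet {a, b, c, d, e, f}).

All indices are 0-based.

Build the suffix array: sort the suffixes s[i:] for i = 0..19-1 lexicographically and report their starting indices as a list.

rank | idx | suffix
   0 |   0 | aabdaeffadebbfbbfab
   1 |  17 | ab
   2 |   1 | abdaeffadebbfbbfab
   3 |   8 | adebbfbbfab
   4 |   4 | aeffadebbfbbfab
   5 |  18 | b
   6 |  14 | bbfab
   7 |  11 | bbfbbfab
   8 |   2 | bdaeffadebbfbbfab
   9 |  15 | bfab
  10 |  12 | bfbbfab
  11 |   3 | daeffadebbfbbfab
  12 |   9 | debbfbbfab
  13 |  10 | ebbfbbfab
  14 |   5 | effadebbfbbfab
  15 |  16 | fab
  16 |   7 | fadebbfbbfab
  17 |  13 | fbbfab
  18 |   6 | ffadebbfbbfab

[0, 17, 1, 8, 4, 18, 14, 11, 2, 15, 12, 3, 9, 10, 5, 16, 7, 13, 6]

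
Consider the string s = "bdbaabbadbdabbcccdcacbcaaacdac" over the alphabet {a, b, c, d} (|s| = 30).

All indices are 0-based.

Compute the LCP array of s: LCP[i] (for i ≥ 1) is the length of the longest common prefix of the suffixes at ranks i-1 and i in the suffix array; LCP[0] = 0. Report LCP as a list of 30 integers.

rank→(start, suffix):
  0 → (23, 'aaacdac')
  1 → (3, 'aabbadbdabbcccdcacbcaaacdac')
  2 → (24, 'aacdac')
  3 → (4, 'abbadbdabbcccdcacbcaaacdac')
  4 → (11, 'abbcccdcacbcaaacdac')
  5 → (28, 'ac')
  6 → (19, 'acbcaaacdac')
  7 → (25, 'acdac')
  8 → (7, 'adbdabbcccdcacbcaaacdac')
  9 → (2, 'baabbadbdabbcccdcacbcaaacdac')
  10 → (6, 'badbdabbcccdcacbcaaacdac')
  11 → (5, 'bbadbdabbcccdcacbcaaacdac')
  12 → (12, 'bbcccdcacbcaaacdac')
  13 → (21, 'bcaaacdac')
  14 → (13, 'bcccdcacbcaaacdac')
  15 → (9, 'bdabbcccdcacbcaaacdac')
  16 → (0, 'bdbaabbadbdabbcccdcacbcaaacdac')
  17 → (29, 'c')
  18 → (22, 'caaacdac')
  19 → (18, 'cacbcaaacdac')
  20 → (20, 'cbcaaacdac')
  21 → (14, 'cccdcacbcaaacdac')
  22 → (15, 'ccdcacbcaaacdac')
  23 → (26, 'cdac')
  24 → (16, 'cdcacbcaaacdac')
  25 → (10, 'dabbcccdcacbcaaacdac')
  26 → (27, 'dac')
  27 → (1, 'dbaabbadbdabbcccdcacbcaaacdac')
  28 → (8, 'dbdabbcccdcacbcaaacdac')
  29 → (17, 'dcacbcaaacdac')

SA = [23, 3, 24, 4, 11, 28, 19, 25, 7, 2, 6, 5, 12, 21, 13, 9, 0, 29, 22, 18, 20, 14, 15, 26, 16, 10, 27, 1, 8, 17]
rank  pair      lcp
   1  s[23:],s[3:]  2  'aa'
   2  s[3:],s[24:]  2  'aa'
   3  s[24:],s[4:]  1  'a'
   4  s[4:],s[11:]  3  'abb'
   5  s[11:],s[28:]  1  'a'
   6  s[28:],s[19:]  2  'ac'
   7  s[19:],s[25:]  2  'ac'
   8  s[25:],s[7:]  1  'a'
   9  s[7:],s[2:]  0  ''
  10  s[2:],s[6:]  2  'ba'
  11  s[6:],s[5:]  1  'b'
  12  s[5:],s[12:]  2  'bb'
  13  s[12:],s[21:]  1  'b'
  14  s[21:],s[13:]  2  'bc'
  15  s[13:],s[9:]  1  'b'
  16  s[9:],s[0:]  2  'bd'
  17  s[0:],s[29:]  0  ''
  18  s[29:],s[22:]  1  'c'
  19  s[22:],s[18:]  2  'ca'
  20  s[18:],s[20:]  1  'c'
  21  s[20:],s[14:]  1  'c'
  22  s[14:],s[15:]  2  'cc'
  23  s[15:],s[26:]  1  'c'
  24  s[26:],s[16:]  2  'cd'
  25  s[16:],s[10:]  0  ''
  26  s[10:],s[27:]  2  'da'
  27  s[27:],s[1:]  1  'd'
  28  s[1:],s[8:]  2  'db'
  29  s[8:],s[17:]  1  'd'

[0, 2, 2, 1, 3, 1, 2, 2, 1, 0, 2, 1, 2, 1, 2, 1, 2, 0, 1, 2, 1, 1, 2, 1, 2, 0, 2, 1, 2, 1]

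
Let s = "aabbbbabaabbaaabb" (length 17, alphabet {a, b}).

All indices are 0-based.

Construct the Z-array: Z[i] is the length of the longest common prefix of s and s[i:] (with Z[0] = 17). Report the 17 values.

[17, 1, 0, 0, 0, 0, 1, 0, 4, 1, 0, 0, 2, 4, 1, 0, 0]

Z[0]=17
i=1: outside box; Z[1]=1 grow→box=[1,2)
i=2: outside box; Z[2]=0
i=3: outside box; Z[3]=0
i=4: outside box; Z[4]=0
i=5: outside box; Z[5]=0
i=6: outside box; Z[6]=1 grow→box=[6,7)
i=7: outside box; Z[7]=0
i=8: outside box; Z[8]=4 grow→box=[8,12)
i=9: min(r-i=3, Z[1]=1)=1; Z[9]=1
i=10: min(r-i=2, Z[2]=0)=0; Z[10]=0
i=11: min(r-i=1, Z[3]=0)=0; Z[11]=0
i=12: outside box; Z[12]=2 grow→box=[12,14)
i=13: min(r-i=1, Z[1]=1)=1; Z[13]=4 grow→box=[13,17)
i=14: min(r-i=3, Z[1]=1)=1; Z[14]=1
i=15: min(r-i=2, Z[2]=0)=0; Z[15]=0
i=16: min(r-i=1, Z[3]=0)=0; Z[16]=0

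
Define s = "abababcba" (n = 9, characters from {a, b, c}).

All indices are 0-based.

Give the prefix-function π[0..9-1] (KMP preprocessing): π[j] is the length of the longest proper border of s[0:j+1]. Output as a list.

[0, 0, 1, 2, 3, 4, 0, 0, 1]

π[0] = 0
j=1 s[j]='b': π[1]=0 (border '')
j=2 s[j]='a': π[2]=1 (border 'a')
j=3 s[j]='b': π[3]=2 (border 'ab')
j=4 s[j]='a': π[4]=3 (border 'aba')
j=5 s[j]='b': π[5]=4 (border 'abab')
j=6 s[j]='c': k: 4→2→0; π[6]=0 (border '')
j=7 s[j]='b': π[7]=0 (border '')
j=8 s[j]='a': π[8]=1 (border 'a')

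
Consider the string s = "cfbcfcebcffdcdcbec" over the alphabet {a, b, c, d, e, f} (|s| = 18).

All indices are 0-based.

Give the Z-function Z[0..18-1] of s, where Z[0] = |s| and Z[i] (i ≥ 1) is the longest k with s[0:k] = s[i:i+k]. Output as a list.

[18, 0, 0, 2, 0, 1, 0, 0, 2, 0, 0, 0, 1, 0, 1, 0, 0, 1]

Z[0]=18
i=1: outside box; Z[1]=0
i=2: outside box; Z[2]=0
i=3: outside box; Z[3]=2 extend→box=[3,5)
i=4: min(r-i=1, Z[1]=0)=0; Z[4]=0
i=5: outside box; Z[5]=1 extend→box=[5,6)
i=6: outside box; Z[6]=0
i=7: outside box; Z[7]=0
i=8: outside box; Z[8]=2 extend→box=[8,10)
i=9: min(r-i=1, Z[1]=0)=0; Z[9]=0
i=10: outside box; Z[10]=0
i=11: outside box; Z[11]=0
i=12: outside box; Z[12]=1 extend→box=[12,13)
i=13: outside box; Z[13]=0
i=14: outside box; Z[14]=1 extend→box=[14,15)
i=15: outside box; Z[15]=0
i=16: outside box; Z[16]=0
i=17: outside box; Z[17]=1 extend→box=[17,18)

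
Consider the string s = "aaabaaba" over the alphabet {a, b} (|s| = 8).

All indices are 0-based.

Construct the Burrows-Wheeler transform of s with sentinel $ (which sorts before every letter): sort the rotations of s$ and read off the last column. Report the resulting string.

ab$baaaaa

rank  rotation   last
    0  $aaabaaba  a
    1  a$aaabaab  b
    2  aaabaaba$  $
    3  aaba$aaab  b
    4  aabaaba$a  a
    5  aba$aaaba  a
    6  abaaba$aa  a
    7  ba$aaabaa  a
    8  baaba$aaa  a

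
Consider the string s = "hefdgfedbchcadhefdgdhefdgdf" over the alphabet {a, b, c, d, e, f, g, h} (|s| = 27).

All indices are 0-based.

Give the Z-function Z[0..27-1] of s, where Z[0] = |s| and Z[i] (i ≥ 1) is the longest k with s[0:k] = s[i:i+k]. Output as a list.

[27, 0, 0, 0, 0, 0, 0, 0, 0, 0, 1, 0, 0, 0, 5, 0, 0, 0, 0, 0, 5, 0, 0, 0, 0, 0, 0]

Z[0]=27
i=1: i≥r, start 0; Z[1]=0
i=2: i≥r, start 0; Z[2]=0
i=3: i≥r, start 0; Z[3]=0
i=4: i≥r, start 0; Z[4]=0
i=5: i≥r, start 0; Z[5]=0
i=6: i≥r, start 0; Z[6]=0
i=7: i≥r, start 0; Z[7]=0
i=8: i≥r, start 0; Z[8]=0
i=9: i≥r, start 0; Z[9]=0
i=10: i≥r, start 0; Z[10]=1 extend→box=[10,11)
i=11: i≥r, start 0; Z[11]=0
i=12: i≥r, start 0; Z[12]=0
i=13: i≥r, start 0; Z[13]=0
i=14: i≥r, start 0; Z[14]=5 extend→box=[14,19)
i=15: min(r-i=4, Z[1]=0)=0; Z[15]=0
i=16: min(r-i=3, Z[2]=0)=0; Z[16]=0
i=17: min(r-i=2, Z[3]=0)=0; Z[17]=0
i=18: min(r-i=1, Z[4]=0)=0; Z[18]=0
i=19: i≥r, start 0; Z[19]=0
i=20: i≥r, start 0; Z[20]=5 extend→box=[20,25)
i=21: min(r-i=4, Z[1]=0)=0; Z[21]=0
i=22: min(r-i=3, Z[2]=0)=0; Z[22]=0
i=23: min(r-i=2, Z[3]=0)=0; Z[23]=0
i=24: min(r-i=1, Z[4]=0)=0; Z[24]=0
i=25: i≥r, start 0; Z[25]=0
i=26: i≥r, start 0; Z[26]=0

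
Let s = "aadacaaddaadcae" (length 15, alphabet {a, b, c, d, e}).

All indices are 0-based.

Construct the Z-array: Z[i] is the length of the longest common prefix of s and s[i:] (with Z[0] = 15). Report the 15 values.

Z[0]=15
i=1: outside box; Z[1]=1 grow→box=[1,2)
i=2: outside box; Z[2]=0
i=3: outside box; Z[3]=1 grow→box=[3,4)
i=4: outside box; Z[4]=0
i=5: outside box; Z[5]=3 grow→box=[5,8)
i=6: min(r-i=2, Z[1]=1)=1; Z[6]=1
i=7: min(r-i=1, Z[2]=0)=0; Z[7]=0
i=8: outside box; Z[8]=0
i=9: outside box; Z[9]=3 grow→box=[9,12)
i=10: min(r-i=2, Z[1]=1)=1; Z[10]=1
i=11: min(r-i=1, Z[2]=0)=0; Z[11]=0
i=12: outside box; Z[12]=0
i=13: outside box; Z[13]=1 grow→box=[13,14)
i=14: outside box; Z[14]=0

[15, 1, 0, 1, 0, 3, 1, 0, 0, 3, 1, 0, 0, 1, 0]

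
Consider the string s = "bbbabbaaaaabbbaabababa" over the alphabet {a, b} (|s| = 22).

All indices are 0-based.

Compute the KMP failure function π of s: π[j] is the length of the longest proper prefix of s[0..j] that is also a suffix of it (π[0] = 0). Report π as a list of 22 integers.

[0, 1, 2, 0, 1, 2, 0, 0, 0, 0, 0, 1, 2, 3, 4, 0, 1, 0, 1, 0, 1, 0]

π[0] = 0
j=1 s[j]='b': π[1]=1 (border 'b')
j=2 s[j]='b': π[2]=2 (border 'bb')
j=3 s[j]='a': k: 2→1→0; π[3]=0 (border '')
j=4 s[j]='b': π[4]=1 (border 'b')
j=5 s[j]='b': π[5]=2 (border 'bb')
j=6 s[j]='a': k: 2→1→0; π[6]=0 (border '')
j=7 s[j]='a': π[7]=0 (border '')
j=8 s[j]='a': π[8]=0 (border '')
j=9 s[j]='a': π[9]=0 (border '')
j=10 s[j]='a': π[10]=0 (border '')
j=11 s[j]='b': π[11]=1 (border 'b')
j=12 s[j]='b': π[12]=2 (border 'bb')
j=13 s[j]='b': π[13]=3 (border 'bbb')
j=14 s[j]='a': π[14]=4 (border 'bbba')
j=15 s[j]='a': k: 4→0; π[15]=0 (border '')
j=16 s[j]='b': π[16]=1 (border 'b')
j=17 s[j]='a': k: 1→0; π[17]=0 (border '')
j=18 s[j]='b': π[18]=1 (border 'b')
j=19 s[j]='a': k: 1→0; π[19]=0 (border '')
j=20 s[j]='b': π[20]=1 (border 'b')
j=21 s[j]='a': k: 1→0; π[21]=0 (border '')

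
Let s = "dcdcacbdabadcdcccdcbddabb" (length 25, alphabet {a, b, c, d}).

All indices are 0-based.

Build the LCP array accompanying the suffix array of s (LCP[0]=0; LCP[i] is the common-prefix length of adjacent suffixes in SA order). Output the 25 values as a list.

rank | idx | suffix
   0 |   8 | abadcdcccdcbddabb
   1 |  22 | abb
   2 |   4 | acbdabadcdcccdcbddabb
   3 |  10 | adcdcccdcbddabb
   4 |  24 | b
   5 |   9 | badcdcccdcbddabb
   6 |  23 | bb
   7 |   6 | bdabadcdcccdcbddabb
   8 |  19 | bddabb
   9 |   3 | cacbdabadcdcccdcbddabb
  10 |   5 | cbdabadcdcccdcbddabb
  11 |  18 | cbddabb
  12 |  14 | cccdcbddabb
  13 |  15 | ccdcbddabb
  14 |   1 | cdcacbdabadcdcccdcbddabb
  15 |  16 | cdcbddabb
  16 |  12 | cdcccdcbddabb
  17 |   7 | dabadcdcccdcbddabb
  18 |  21 | dabb
  19 |   2 | dcacbdabadcdcccdcbddabb
  20 |  17 | dcbddabb
  21 |  13 | dcccdcbddabb
  22 |   0 | dcdcacbdabadcdcccdcbddabb
  23 |  11 | dcdcccdcbddabb
  24 |  20 | ddabb

SA = [8, 22, 4, 10, 24, 9, 23, 6, 19, 3, 5, 18, 14, 15, 1, 16, 12, 7, 21, 2, 17, 13, 0, 11, 20]
rank  pair      lcp
   1  s[8:],s[22:]  2  'ab'
   2  s[22:],s[4:]  1  'a'
   3  s[4:],s[10:]  1  'a'
   4  s[10:],s[24:]  0  ''
   5  s[24:],s[9:]  1  'b'
   6  s[9:],s[23:]  1  'b'
   7  s[23:],s[6:]  1  'b'
   8  s[6:],s[19:]  2  'bd'
   9  s[19:],s[3:]  0  ''
  10  s[3:],s[5:]  1  'c'
  11  s[5:],s[18:]  3  'cbd'
  12  s[18:],s[14:]  1  'c'
  13  s[14:],s[15:]  2  'cc'
  14  s[15:],s[1:]  1  'c'
  15  s[1:],s[16:]  3  'cdc'
  16  s[16:],s[12:]  3  'cdc'
  17  s[12:],s[7:]  0  ''
  18  s[7:],s[21:]  3  'dab'
  19  s[21:],s[2:]  1  'd'
  20  s[2:],s[17:]  2  'dc'
  21  s[17:],s[13:]  2  'dc'
  22  s[13:],s[0:]  2  'dc'
  23  s[0:],s[11:]  4  'dcdc'
  24  s[11:],s[20:]  1  'd'

[0, 2, 1, 1, 0, 1, 1, 1, 2, 0, 1, 3, 1, 2, 1, 3, 3, 0, 3, 1, 2, 2, 2, 4, 1]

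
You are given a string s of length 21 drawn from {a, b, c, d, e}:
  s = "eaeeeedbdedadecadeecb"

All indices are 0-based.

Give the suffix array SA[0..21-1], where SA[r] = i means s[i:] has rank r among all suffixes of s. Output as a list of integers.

[11, 15, 1, 20, 7, 14, 19, 10, 6, 12, 8, 16, 0, 13, 18, 9, 5, 17, 4, 3, 2]

rank→(start, suffix):
  0 → (11, 'adecadeecb')
  1 → (15, 'adeecb')
  2 → (1, 'aeeeedbdedadecadeecb')
  3 → (20, 'b')
  4 → (7, 'bdedadecadeecb')
  5 → (14, 'cadeecb')
  6 → (19, 'cb')
  7 → (10, 'dadecadeecb')
  8 → (6, 'dbdedadecadeecb')
  9 → (12, 'decadeecb')
  10 → (8, 'dedadecadeecb')
  11 → (16, 'deecb')
  12 → (0, 'eaeeeedbdedadecadeecb')
  13 → (13, 'ecadeecb')
  14 → (18, 'ecb')
  15 → (9, 'edadecadeecb')
  16 → (5, 'edbdedadecadeecb')
  17 → (17, 'eecb')
  18 → (4, 'eedbdedadecadeecb')
  19 → (3, 'eeedbdedadecadeecb')
  20 → (2, 'eeeedbdedadecadeecb')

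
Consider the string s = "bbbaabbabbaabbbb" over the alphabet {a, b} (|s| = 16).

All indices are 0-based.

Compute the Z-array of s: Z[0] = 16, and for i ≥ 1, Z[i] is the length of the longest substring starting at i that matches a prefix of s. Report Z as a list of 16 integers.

[16, 2, 1, 0, 0, 2, 1, 0, 2, 1, 0, 0, 3, 3, 2, 1]

Z[0]=16
i=1: i≥r, start 0; Z[1]=2 scan→box=[1,3)
i=2: min(r-i=1, Z[1]=2)=1; Z[2]=1
i=3: i≥r, start 0; Z[3]=0
i=4: i≥r, start 0; Z[4]=0
i=5: i≥r, start 0; Z[5]=2 scan→box=[5,7)
i=6: min(r-i=1, Z[1]=2)=1; Z[6]=1
i=7: i≥r, start 0; Z[7]=0
i=8: i≥r, start 0; Z[8]=2 scan→box=[8,10)
i=9: min(r-i=1, Z[1]=2)=1; Z[9]=1
i=10: i≥r, start 0; Z[10]=0
i=11: i≥r, start 0; Z[11]=0
i=12: i≥r, start 0; Z[12]=3 scan→box=[12,15)
i=13: min(r-i=2, Z[1]=2)=2; Z[13]=3 scan→box=[13,16)
i=14: min(r-i=2, Z[1]=2)=2; Z[14]=2
i=15: min(r-i=1, Z[2]=1)=1; Z[15]=1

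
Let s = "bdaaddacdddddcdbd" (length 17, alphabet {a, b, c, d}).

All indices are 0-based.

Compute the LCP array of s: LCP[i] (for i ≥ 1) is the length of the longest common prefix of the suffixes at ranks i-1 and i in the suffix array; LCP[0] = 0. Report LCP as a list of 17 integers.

rank | idx | suffix
   0 |   2 | aaddacdddddcdbd
   1 |   6 | acdddddcdbd
   2 |   3 | addacdddddcdbd
   3 |  15 | bd
   4 |   0 | bdaaddacdddddcdbd
   5 |  13 | cdbd
   6 |   7 | cdddddcdbd
   7 |  16 | d
   8 |   1 | daaddacdddddcdbd
   9 |   5 | dacdddddcdbd
  10 |  14 | dbd
  11 |  12 | dcdbd
  12 |   4 | ddacdddddcdbd
  13 |  11 | ddcdbd
  14 |  10 | dddcdbd
  15 |   9 | ddddcdbd
  16 |   8 | dddddcdbd

SA = [2, 6, 3, 15, 0, 13, 7, 16, 1, 5, 14, 12, 4, 11, 10, 9, 8]
rank  pair      lcp
   1  s[2:],s[6:]  1  'a'
   2  s[6:],s[3:]  1  'a'
   3  s[3:],s[15:]  0  ''
   4  s[15:],s[0:]  2  'bd'
   5  s[0:],s[13:]  0  ''
   6  s[13:],s[7:]  2  'cd'
   7  s[7:],s[16:]  0  ''
   8  s[16:],s[1:]  1  'd'
   9  s[1:],s[5:]  2  'da'
  10  s[5:],s[14:]  1  'd'
  11  s[14:],s[12:]  1  'd'
  12  s[12:],s[4:]  1  'd'
  13  s[4:],s[11:]  2  'dd'
  14  s[11:],s[10:]  2  'dd'
  15  s[10:],s[9:]  3  'ddd'
  16  s[9:],s[8:]  4  'dddd'

[0, 1, 1, 0, 2, 0, 2, 0, 1, 2, 1, 1, 1, 2, 2, 3, 4]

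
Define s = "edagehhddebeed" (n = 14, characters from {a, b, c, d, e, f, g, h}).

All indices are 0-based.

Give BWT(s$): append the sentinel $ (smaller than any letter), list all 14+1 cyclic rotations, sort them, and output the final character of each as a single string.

rank  rotation         last
    0  $edagehhddebeed  d
    1  agehhddebeed$ed  d
    2  beed$edagehhdde  e
    3  d$edagehhddebee  e
    4  dagehhddebeed$e  e
    5  ddebeed$edagehh  h
    6  debeed$edagehhd  d
    7  ebeed$edagehhdd  d
    8  ed$edagehhddebe  e
    9  edagehhddebeed$  $
   10  eed$edagehhddeb  b
   11  ehhddebeed$edag  g
   12  gehhddebeed$eda  a
   13  hddebeed$edageh  h
   14  hhddebeed$edage  e

ddeeehdde$bgahe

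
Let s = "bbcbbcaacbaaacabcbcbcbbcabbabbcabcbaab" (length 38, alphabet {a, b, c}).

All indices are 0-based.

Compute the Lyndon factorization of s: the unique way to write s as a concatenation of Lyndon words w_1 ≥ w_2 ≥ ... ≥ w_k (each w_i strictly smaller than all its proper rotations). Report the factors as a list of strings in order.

["bbc", "bbc", "aacb", "aaacabcbcbcbbcabbabbcabcbaab"]

emit factor 1: 'bbc' (i=0, period=3)
emit factor 2: 'bbc' (i=3, period=3)
emit factor 3: 'aacb' (i=6, period=4)
emit factor 4: 'aaacabcbcbcbbcabbabbcabcbaab' (i=10, period=28)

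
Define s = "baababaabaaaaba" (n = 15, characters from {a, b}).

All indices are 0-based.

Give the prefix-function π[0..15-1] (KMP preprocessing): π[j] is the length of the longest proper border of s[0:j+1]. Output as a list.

π[0] = 0
j=1 s[j]='a': π[1]=0 (border '')
j=2 s[j]='a': π[2]=0 (border '')
j=3 s[j]='b': π[3]=1 (border 'b')
j=4 s[j]='a': π[4]=2 (border 'ba')
j=5 s[j]='b': k: 2→0; π[5]=1 (border 'b')
j=6 s[j]='a': π[6]=2 (border 'ba')
j=7 s[j]='a': π[7]=3 (border 'baa')
j=8 s[j]='b': π[8]=4 (border 'baab')
j=9 s[j]='a': π[9]=5 (border 'baaba')
j=10 s[j]='a': k: 5→2; π[10]=3 (border 'baa')
j=11 s[j]='a': k: 3→0; π[11]=0 (border '')
j=12 s[j]='a': π[12]=0 (border '')
j=13 s[j]='b': π[13]=1 (border 'b')
j=14 s[j]='a': π[14]=2 (border 'ba')

[0, 0, 0, 1, 2, 1, 2, 3, 4, 5, 3, 0, 0, 1, 2]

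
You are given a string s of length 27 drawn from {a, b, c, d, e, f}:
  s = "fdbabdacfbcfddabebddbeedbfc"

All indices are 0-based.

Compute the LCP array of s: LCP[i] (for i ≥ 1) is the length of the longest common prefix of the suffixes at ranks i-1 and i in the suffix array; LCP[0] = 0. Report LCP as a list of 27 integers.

[0, 2, 1, 0, 1, 1, 2, 1, 2, 1, 0, 1, 2, 0, 2, 1, 2, 2, 1, 2, 0, 1, 1, 0, 1, 1, 2]

rank | idx | suffix
   0 |   3 | abdacfbcfddabebddbeedbfc
   1 |  14 | abebddbeedbfc
   2 |   6 | acfbcfddabebddbeedbfc
   3 |   2 | babdacfbcfddabebddbeedbfc
   4 |   9 | bcfddabebddbeedbfc
   5 |   4 | bdacfbcfddabebddbeedbfc
   6 |  17 | bddbeedbfc
   7 |  15 | bebddbeedbfc
   8 |  20 | beedbfc
   9 |  24 | bfc
  10 |  26 | c
  11 |   7 | cfbcfddabebddbeedbfc
  12 |  10 | cfddabebddbeedbfc
  13 |  13 | dabebddbeedbfc
  14 |   5 | dacfbcfddabebddbeedbfc
  15 |   1 | dbabdacfbcfddabebddbeedbfc
  16 |  19 | dbeedbfc
  17 |  23 | dbfc
  18 |  12 | ddabebddbeedbfc
  19 |  18 | ddbeedbfc
  20 |  16 | ebddbeedbfc
  21 |  22 | edbfc
  22 |  21 | eedbfc
  23 |   8 | fbcfddabebddbeedbfc
  24 |  25 | fc
  25 |   0 | fdbabdacfbcfddabebddbeedbfc
  26 |  11 | fddabebddbeedbfc

SA = [3, 14, 6, 2, 9, 4, 17, 15, 20, 24, 26, 7, 10, 13, 5, 1, 19, 23, 12, 18, 16, 22, 21, 8, 25, 0, 11]
i: (SA[i-1],SA[i]) lcp shared
  1: (3,14) 2 'ab'
  2: (14,6) 1 'a'
  3: (6,2) 0 ''
  4: (2,9) 1 'b'
  5: (9,4) 1 'b'
  6: (4,17) 2 'bd'
  7: (17,15) 1 'b'
  8: (15,20) 2 'be'
  9: (20,24) 1 'b'
  10: (24,26) 0 ''
  11: (26,7) 1 'c'
  12: (7,10) 2 'cf'
  13: (10,13) 0 ''
  14: (13,5) 2 'da'
  15: (5,1) 1 'd'
  16: (1,19) 2 'db'
  17: (19,23) 2 'db'
  18: (23,12) 1 'd'
  19: (12,18) 2 'dd'
  20: (18,16) 0 ''
  21: (16,22) 1 'e'
  22: (22,21) 1 'e'
  23: (21,8) 0 ''
  24: (8,25) 1 'f'
  25: (25,0) 1 'f'
  26: (0,11) 2 'fd'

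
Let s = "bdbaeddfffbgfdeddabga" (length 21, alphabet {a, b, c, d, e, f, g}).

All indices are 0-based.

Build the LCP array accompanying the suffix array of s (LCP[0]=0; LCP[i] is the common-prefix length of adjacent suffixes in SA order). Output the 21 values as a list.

rank | idx | suffix
   0 |  20 | a
   1 |  17 | abga
   2 |   3 | aeddfffbgfdeddabga
   3 |   2 | baeddfffbgfdeddabga
   4 |   0 | bdbaeddfffbgfdeddabga
   5 |  18 | bga
   6 |  10 | bgfdeddabga
   7 |  16 | dabga
   8 |   1 | dbaeddfffbgfdeddabga
   9 |  15 | ddabga
  10 |   5 | ddfffbgfdeddabga
  11 |  13 | deddabga
  12 |   6 | dfffbgfdeddabga
  13 |  14 | eddabga
  14 |   4 | eddfffbgfdeddabga
  15 |   9 | fbgfdeddabga
  16 |  12 | fdeddabga
  17 |   8 | ffbgfdeddabga
  18 |   7 | fffbgfdeddabga
  19 |  19 | ga
  20 |  11 | gfdeddabga

SA = [20, 17, 3, 2, 0, 18, 10, 16, 1, 15, 5, 13, 6, 14, 4, 9, 12, 8, 7, 19, 11]
i: (SA[i-1],SA[i]) lcp shared
  1: (20,17) 1 'a'
  2: (17,3) 1 'a'
  3: (3,2) 0 ''
  4: (2,0) 1 'b'
  5: (0,18) 1 'b'
  6: (18,10) 2 'bg'
  7: (10,16) 0 ''
  8: (16,1) 1 'd'
  9: (1,15) 1 'd'
  10: (15,5) 2 'dd'
  11: (5,13) 1 'd'
  12: (13,6) 1 'd'
  13: (6,14) 0 ''
  14: (14,4) 3 'edd'
  15: (4,9) 0 ''
  16: (9,12) 1 'f'
  17: (12,8) 1 'f'
  18: (8,7) 2 'ff'
  19: (7,19) 0 ''
  20: (19,11) 1 'g'

[0, 1, 1, 0, 1, 1, 2, 0, 1, 1, 2, 1, 1, 0, 3, 0, 1, 1, 2, 0, 1]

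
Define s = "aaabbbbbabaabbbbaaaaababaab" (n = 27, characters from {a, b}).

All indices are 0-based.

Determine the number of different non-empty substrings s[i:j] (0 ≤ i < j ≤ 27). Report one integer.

297

sorted suffixes:
  #0 SA[0]=16  'aaaaababaab'
  #1 SA[1]=17  'aaaababaab'
  #2 SA[2]=18  'aaababaab'
  #3 SA[3]=0  'aaabbbbbabaabbbbaaaaababaab'
  #4 SA[4]=24  'aab'
  #5 SA[5]=19  'aababaab'
  #6 SA[6]=10  'aabbbbaaaaababaab'
  #7 SA[7]=1  'aabbbbbabaabbbbaaaaababaab'
  #8 SA[8]=25  'ab'
  #9 SA[9]=22  'abaab'
  #10 SA[10]=8  'abaabbbbaaaaababaab'
  #11 SA[11]=20  'ababaab'
  #12 SA[12]=11  'abbbbaaaaababaab'
  #13 SA[13]=2  'abbbbbabaabbbbaaaaababaab'
  #14 SA[14]=26  'b'
  #15 SA[15]=15  'baaaaababaab'
  #16 SA[16]=23  'baab'
  #17 SA[17]=9  'baabbbbaaaaababaab'
  #18 SA[18]=21  'babaab'
  #19 SA[19]=7  'babaabbbbaaaaababaab'
  #20 SA[20]=14  'bbaaaaababaab'
  #21 SA[21]=6  'bbabaabbbbaaaaababaab'
  #22 SA[22]=13  'bbbaaaaababaab'
  #23 SA[23]=5  'bbbabaabbbbaaaaababaab'
  #24 SA[24]=12  'bbbbaaaaababaab'
  #25 SA[25]=4  'bbbbabaabbbbaaaaababaab'
  #26 SA[26]=3  'bbbbbabaabbbbaaaaababaab'

SA = [16, 17, 18, 0, 24, 19, 10, 1, 25, 22, 8, 20, 11, 2, 26, 15, 23, 9, 21, 7, 14, 6, 13, 5, 12, 4, 3]
i: (SA[i-1],SA[i]) lcp shared
  1: (16,17) 4 'aaaa'
  2: (17,18) 3 'aaa'
  3: (18,0) 4 'aaab'
  4: (0,24) 2 'aa'
  5: (24,19) 3 'aab'
  6: (19,10) 3 'aab'
  7: (10,1) 6 'aabbbb'
  8: (1,25) 1 'a'
  9: (25,22) 2 'ab'
  10: (22,8) 5 'abaab'
  11: (8,20) 3 'aba'
  12: (20,11) 2 'ab'
  13: (11,2) 5 'abbbb'
  14: (2,26) 0 ''
  15: (26,15) 1 'b'
  16: (15,23) 3 'baa'
  17: (23,9) 4 'baab'
  18: (9,21) 2 'ba'
  19: (21,7) 6 'babaab'
  20: (7,14) 1 'b'
  21: (14,6) 3 'bba'
  22: (6,13) 2 'bb'
  23: (13,5) 4 'bbba'
  24: (5,12) 3 'bbb'
  25: (12,4) 5 'bbbba'
  26: (4,3) 4 'bbbb'

n(n+1)/2 = 27·28/2 = 378
Σ LCP = 0 + 4 + 3 + 4 + 2 + 3 + 3 + 6 + 1 + 2 + 5 + 3 + 2 + 5 + 0 + 1 + 3 + 4 + 2 + 6 + 1 + 3 + 2 + 4 + 3 + 5 + 4 = 81
distinct = 378 − 81 = 297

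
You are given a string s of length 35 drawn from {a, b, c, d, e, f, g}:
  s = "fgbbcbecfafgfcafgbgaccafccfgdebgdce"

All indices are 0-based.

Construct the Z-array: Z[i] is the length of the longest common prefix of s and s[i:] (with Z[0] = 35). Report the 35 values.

[35, 0, 0, 0, 0, 0, 0, 0, 1, 0, 2, 0, 1, 0, 0, 3, 0, 0, 0, 0, 0, 0, 0, 1, 0, 0, 2, 0, 0, 0, 0, 0, 0, 0, 0]

Z[0]=35
i=1: i≥r, start 0; Z[1]=0
i=2: i≥r, start 0; Z[2]=0
i=3: i≥r, start 0; Z[3]=0
i=4: i≥r, start 0; Z[4]=0
i=5: i≥r, start 0; Z[5]=0
i=6: i≥r, start 0; Z[6]=0
i=7: i≥r, start 0; Z[7]=0
i=8: i≥r, start 0; Z[8]=1 scan→box=[8,9)
i=9: i≥r, start 0; Z[9]=0
i=10: i≥r, start 0; Z[10]=2 scan→box=[10,12)
i=11: min(r-i=1, Z[1]=0)=0; Z[11]=0
i=12: i≥r, start 0; Z[12]=1 scan→box=[12,13)
i=13: i≥r, start 0; Z[13]=0
i=14: i≥r, start 0; Z[14]=0
i=15: i≥r, start 0; Z[15]=3 scan→box=[15,18)
i=16: min(r-i=2, Z[1]=0)=0; Z[16]=0
i=17: min(r-i=1, Z[2]=0)=0; Z[17]=0
i=18: i≥r, start 0; Z[18]=0
i=19: i≥r, start 0; Z[19]=0
i=20: i≥r, start 0; Z[20]=0
i=21: i≥r, start 0; Z[21]=0
i=22: i≥r, start 0; Z[22]=0
i=23: i≥r, start 0; Z[23]=1 scan→box=[23,24)
i=24: i≥r, start 0; Z[24]=0
i=25: i≥r, start 0; Z[25]=0
i=26: i≥r, start 0; Z[26]=2 scan→box=[26,28)
i=27: min(r-i=1, Z[1]=0)=0; Z[27]=0
i=28: i≥r, start 0; Z[28]=0
i=29: i≥r, start 0; Z[29]=0
i=30: i≥r, start 0; Z[30]=0
i=31: i≥r, start 0; Z[31]=0
i=32: i≥r, start 0; Z[32]=0
i=33: i≥r, start 0; Z[33]=0
i=34: i≥r, start 0; Z[34]=0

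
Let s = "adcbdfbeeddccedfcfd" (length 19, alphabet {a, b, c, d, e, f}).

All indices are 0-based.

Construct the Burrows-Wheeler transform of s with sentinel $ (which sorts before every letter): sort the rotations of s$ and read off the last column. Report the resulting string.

rank  rotation              last
    0  $adcbdfbeeddccedfcfd  d
    1  adcbdfbeeddccedfcfd$  $
    2  bdfbeeddccedfcfd$adc  c
    3  beeddccedfcfd$adcbdf  f
    4  cbdfbeeddccedfcfd$ad  d
    5  ccedfcfd$adcbdfbeedd  d
    6  cedfcfd$adcbdfbeeddc  c
    7  cfd$adcbdfbeeddccedf  f
    8  d$adcbdfbeeddccedfcf  f
    9  dcbdfbeeddccedfcfd$a  a
   10  dccedfcfd$adcbdfbeed  d
   11  ddccedfcfd$adcbdfbee  e
   12  dfbeeddccedfcfd$adcb  b
   13  dfcfd$adcbdfbeeddcce  e
   14  eddccedfcfd$adcbdfbe  e
   15  edfcfd$adcbdfbeeddcc  c
   16  eeddccedfcfd$adcbdfb  b
   17  fbeeddccedfcfd$adcbd  d
   18  fcfd$adcbdfbeeddcced  d
   19  fd$adcbdfbeeddccedfc  c

d$cfddcffadebeecbddc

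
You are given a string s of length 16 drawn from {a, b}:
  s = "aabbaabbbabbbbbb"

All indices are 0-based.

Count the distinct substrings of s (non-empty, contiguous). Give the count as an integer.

rank→(start, suffix):
  0 → (0, 'aabbaabbbabbbbbb')
  1 → (4, 'aabbbabbbbbb')
  2 → (1, 'abbaabbbabbbbbb')
  3 → (5, 'abbbabbbbbb')
  4 → (9, 'abbbbbb')
  5 → (15, 'b')
  6 → (3, 'baabbbabbbbbb')
  7 → (8, 'babbbbbb')
  8 → (14, 'bb')
  9 → (2, 'bbaabbbabbbbbb')
  10 → (7, 'bbabbbbbb')
  11 → (13, 'bbb')
  12 → (6, 'bbbabbbbbb')
  13 → (12, 'bbbb')
  14 → (11, 'bbbbb')
  15 → (10, 'bbbbbb')

SA = [0, 4, 1, 5, 9, 15, 3, 8, 14, 2, 7, 13, 6, 12, 11, 10]
rank  pair      lcp
   1  s[0:],s[4:]  4  'aabb'
   2  s[4:],s[1:]  1  'a'
   3  s[1:],s[5:]  3  'abb'
   4  s[5:],s[9:]  4  'abbb'
   5  s[9:],s[15:]  0  ''
   6  s[15:],s[3:]  1  'b'
   7  s[3:],s[8:]  2  'ba'
   8  s[8:],s[14:]  1  'b'
   9  s[14:],s[2:]  2  'bb'
  10  s[2:],s[7:]  3  'bba'
  11  s[7:],s[13:]  2  'bb'
  12  s[13:],s[6:]  3  'bbb'
  13  s[6:],s[12:]  3  'bbb'
  14  s[12:],s[11:]  4  'bbbb'
  15  s[11:],s[10:]  5  'bbbbb'

n(n+1)/2 = 16·17/2 = 136
Σ LCP = 0 + 4 + 1 + 3 + 4 + 0 + 1 + 2 + 1 + 2 + 3 + 2 + 3 + 3 + 4 + 5 = 38
distinct = 136 − 38 = 98

98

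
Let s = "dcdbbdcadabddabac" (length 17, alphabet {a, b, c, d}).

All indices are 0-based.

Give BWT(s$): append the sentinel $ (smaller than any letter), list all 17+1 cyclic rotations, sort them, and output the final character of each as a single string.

cddbcadbaadddacb$b

rank  rotation            last
    0  $dcdbbdcadabddabac  c
    1  abac$dcdbbdcadabdd  d
    2  abddabac$dcdbbdcad  d
    3  ac$dcdbbdcadabddab  b
    4  adabddabac$dcdbbdc  c
    5  bac$dcdbbdcadabdda  a
    6  bbdcadabddabac$dcd  d
    7  bdcadabddabac$dcdb  b
    8  bddabac$dcdbbdcada  a
    9  c$dcdbbdcadabddaba  a
   10  cadabddabac$dcdbbd  d
   11  cdbbdcadabddabac$d  d
   12  dabac$dcdbbdcadabd  d
   13  dabddabac$dcdbbdca  a
   14  dbbdcadabddabac$dc  c
   15  dcadabddabac$dcdbb  b
   16  dcdbbdcadabddabac$  $
   17  ddabac$dcdbbdcadab  b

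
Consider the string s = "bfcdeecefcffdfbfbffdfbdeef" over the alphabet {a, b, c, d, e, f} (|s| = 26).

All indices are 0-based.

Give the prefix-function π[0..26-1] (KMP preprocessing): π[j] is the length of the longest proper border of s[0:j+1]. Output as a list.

[0, 0, 0, 0, 0, 0, 0, 0, 0, 0, 0, 0, 0, 0, 1, 2, 1, 2, 0, 0, 0, 1, 0, 0, 0, 0]

π[0] = 0
j=1 s[j]='f': π[1]=0 (border '')
j=2 s[j]='c': π[2]=0 (border '')
j=3 s[j]='d': π[3]=0 (border '')
j=4 s[j]='e': π[4]=0 (border '')
j=5 s[j]='e': π[5]=0 (border '')
j=6 s[j]='c': π[6]=0 (border '')
j=7 s[j]='e': π[7]=0 (border '')
j=8 s[j]='f': π[8]=0 (border '')
j=9 s[j]='c': π[9]=0 (border '')
j=10 s[j]='f': π[10]=0 (border '')
j=11 s[j]='f': π[11]=0 (border '')
j=12 s[j]='d': π[12]=0 (border '')
j=13 s[j]='f': π[13]=0 (border '')
j=14 s[j]='b': π[14]=1 (border 'b')
j=15 s[j]='f': π[15]=2 (border 'bf')
j=16 s[j]='b': k: 2→0; π[16]=1 (border 'b')
j=17 s[j]='f': π[17]=2 (border 'bf')
j=18 s[j]='f': k: 2→0; π[18]=0 (border '')
j=19 s[j]='d': π[19]=0 (border '')
j=20 s[j]='f': π[20]=0 (border '')
j=21 s[j]='b': π[21]=1 (border 'b')
j=22 s[j]='d': k: 1→0; π[22]=0 (border '')
j=23 s[j]='e': π[23]=0 (border '')
j=24 s[j]='e': π[24]=0 (border '')
j=25 s[j]='f': π[25]=0 (border '')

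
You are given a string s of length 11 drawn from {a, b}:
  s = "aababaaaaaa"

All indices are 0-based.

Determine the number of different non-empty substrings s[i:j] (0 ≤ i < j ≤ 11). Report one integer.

43

sorted suffixes:
  #0 SA[0]=10  'a'
  #1 SA[1]=9  'aa'
  #2 SA[2]=8  'aaa'
  #3 SA[3]=7  'aaaa'
  #4 SA[4]=6  'aaaaa'
  #5 SA[5]=5  'aaaaaa'
  #6 SA[6]=0  'aababaaaaaa'
  #7 SA[7]=3  'abaaaaaa'
  #8 SA[8]=1  'ababaaaaaa'
  #9 SA[9]=4  'baaaaaa'
  #10 SA[10]=2  'babaaaaaa'

SA = [10, 9, 8, 7, 6, 5, 0, 3, 1, 4, 2]
rank  pair      lcp
   1  s[10:],s[9:]  1  'a'
   2  s[9:],s[8:]  2  'aa'
   3  s[8:],s[7:]  3  'aaa'
   4  s[7:],s[6:]  4  'aaaa'
   5  s[6:],s[5:]  5  'aaaaa'
   6  s[5:],s[0:]  2  'aa'
   7  s[0:],s[3:]  1  'a'
   8  s[3:],s[1:]  3  'aba'
   9  s[1:],s[4:]  0  ''
  10  s[4:],s[2:]  2  'ba'

n(n+1)/2 = 11·12/2 = 66
Σ LCP = 0 + 1 + 2 + 3 + 4 + 5 + 2 + 1 + 3 + 0 + 2 = 23
distinct = 66 − 23 = 43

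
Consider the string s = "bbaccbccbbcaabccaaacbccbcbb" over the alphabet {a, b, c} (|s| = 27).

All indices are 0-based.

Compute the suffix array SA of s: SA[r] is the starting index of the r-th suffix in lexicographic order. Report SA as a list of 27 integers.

[16, 11, 17, 12, 18, 2, 26, 1, 25, 0, 8, 9, 23, 13, 5, 20, 15, 10, 24, 7, 22, 4, 19, 14, 6, 21, 3]

rank | idx | suffix
   0 |  16 | aaacbccbcbb
   1 |  11 | aabccaaacbccbcbb
   2 |  17 | aacbccbcbb
   3 |  12 | abccaaacbccbcbb
   4 |  18 | acbccbcbb
   5 |   2 | accbccbbcaabccaaacbccbcbb
   6 |  26 | b
   7 |   1 | baccbccbbcaabccaaacbccbcbb
   8 |  25 | bb
   9 |   0 | bbaccbccbbcaabccaaacbccbcbb
  10 |   8 | bbcaabccaaacbccbcbb
  11 |   9 | bcaabccaaacbccbcbb
  12 |  23 | bcbb
  13 |  13 | bccaaacbccbcbb
  14 |   5 | bccbbcaabccaaacbccbcbb
  15 |  20 | bccbcbb
  16 |  15 | caaacbccbcbb
  17 |  10 | caabccaaacbccbcbb
  18 |  24 | cbb
  19 |   7 | cbbcaabccaaacbccbcbb
  20 |  22 | cbcbb
  21 |   4 | cbccbbcaabccaaacbccbcbb
  22 |  19 | cbccbcbb
  23 |  14 | ccaaacbccbcbb
  24 |   6 | ccbbcaabccaaacbccbcbb
  25 |  21 | ccbcbb
  26 |   3 | ccbccbbcaabccaaacbccbcbb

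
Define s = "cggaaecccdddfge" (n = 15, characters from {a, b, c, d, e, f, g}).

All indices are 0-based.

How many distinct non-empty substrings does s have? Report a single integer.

109

rank | idx | suffix
   0 |   3 | aaecccdddfge
   1 |   4 | aecccdddfge
   2 |   6 | cccdddfge
   3 |   7 | ccdddfge
   4 |   8 | cdddfge
   5 |   0 | cggaaecccdddfge
   6 |   9 | dddfge
   7 |  10 | ddfge
   8 |  11 | dfge
   9 |  14 | e
  10 |   5 | ecccdddfge
  11 |  12 | fge
  12 |   2 | gaaecccdddfge
  13 |  13 | ge
  14 |   1 | ggaaecccdddfge

SA = [3, 4, 6, 7, 8, 0, 9, 10, 11, 14, 5, 12, 2, 13, 1]
[i] adj suffixes → lcp
  [1] 3/4 → 1 ('a')
  [2] 4/6 → 0 ('')
  [3] 6/7 → 2 ('cc')
  [4] 7/8 → 1 ('c')
  [5] 8/0 → 1 ('c')
  [6] 0/9 → 0 ('')
  [7] 9/10 → 2 ('dd')
  [8] 10/11 → 1 ('d')
  [9] 11/14 → 0 ('')
  [10] 14/5 → 1 ('e')
  [11] 5/12 → 0 ('')
  [12] 12/2 → 0 ('')
  [13] 2/13 → 1 ('g')
  [14] 13/1 → 1 ('g')

n(n+1)/2 = 15·16/2 = 120
Σ LCP = 0 + 1 + 0 + 2 + 1 + 1 + 0 + 2 + 1 + 0 + 1 + 0 + 0 + 1 + 1 = 11
distinct = 120 − 11 = 109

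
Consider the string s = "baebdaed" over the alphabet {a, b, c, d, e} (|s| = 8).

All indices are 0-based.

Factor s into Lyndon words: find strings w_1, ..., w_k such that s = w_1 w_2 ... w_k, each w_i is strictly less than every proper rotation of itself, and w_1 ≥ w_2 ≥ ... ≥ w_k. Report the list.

["b", "aebdaed"]

emit factor 1: 'b' (i=0, period=1)
emit factor 2: 'aebdaed' (i=1, period=7)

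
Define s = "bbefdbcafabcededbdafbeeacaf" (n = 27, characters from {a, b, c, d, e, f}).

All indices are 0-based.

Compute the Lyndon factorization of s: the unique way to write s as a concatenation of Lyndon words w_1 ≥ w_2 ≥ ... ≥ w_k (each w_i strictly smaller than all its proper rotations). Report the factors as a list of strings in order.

["bbefdbc", "af", "abcededbdafbeeacaf"]

emit factor 1: 'bbefdbc' (i=0, period=7)
emit factor 2: 'af' (i=7, period=2)
emit factor 3: 'abcededbdafbeeacaf' (i=9, period=18)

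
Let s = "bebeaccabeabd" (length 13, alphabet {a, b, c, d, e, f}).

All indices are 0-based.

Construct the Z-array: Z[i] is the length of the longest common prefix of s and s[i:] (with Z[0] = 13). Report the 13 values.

[13, 0, 2, 0, 0, 0, 0, 0, 2, 0, 0, 1, 0]

Z[0]=13
i=1: fresh scan; Z[1]=0
i=2: fresh scan; Z[2]=2 grow→box=[2,4)
i=3: min(r-i=1, Z[1]=0)=0; Z[3]=0
i=4: fresh scan; Z[4]=0
i=5: fresh scan; Z[5]=0
i=6: fresh scan; Z[6]=0
i=7: fresh scan; Z[7]=0
i=8: fresh scan; Z[8]=2 grow→box=[8,10)
i=9: min(r-i=1, Z[1]=0)=0; Z[9]=0
i=10: fresh scan; Z[10]=0
i=11: fresh scan; Z[11]=1 grow→box=[11,12)
i=12: fresh scan; Z[12]=0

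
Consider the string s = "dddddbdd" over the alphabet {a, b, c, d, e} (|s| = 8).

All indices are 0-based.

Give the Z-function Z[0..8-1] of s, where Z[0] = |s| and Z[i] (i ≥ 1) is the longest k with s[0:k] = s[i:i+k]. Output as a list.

[8, 4, 3, 2, 1, 0, 2, 1]

Z[0]=8
i=1: outside box; Z[1]=4 extend→box=[1,5)
i=2: min(r-i=3, Z[1]=4)=3; Z[2]=3
i=3: min(r-i=2, Z[2]=3)=2; Z[3]=2
i=4: min(r-i=1, Z[3]=2)=1; Z[4]=1
i=5: outside box; Z[5]=0
i=6: outside box; Z[6]=2 extend→box=[6,8)
i=7: min(r-i=1, Z[1]=4)=1; Z[7]=1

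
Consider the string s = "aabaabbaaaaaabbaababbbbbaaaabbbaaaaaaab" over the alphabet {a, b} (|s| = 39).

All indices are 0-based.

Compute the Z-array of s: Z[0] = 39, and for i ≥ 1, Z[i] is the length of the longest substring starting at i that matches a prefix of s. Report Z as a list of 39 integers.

[39, 1, 0, 3, 1, 0, 0, 2, 2, 2, 2, 3, 1, 0, 0, 4, 1, 0, 1, 0, 0, 0, 0, 0, 2, 2, 3, 1, 0, 0, 0, 2, 2, 2, 2, 2, 3, 1, 0]

Z[0]=39
i=1: outside box; Z[1]=1 grow→box=[1,2)
i=2: outside box; Z[2]=0
i=3: outside box; Z[3]=3 grow→box=[3,6)
i=4: min(r-i=2, Z[1]=1)=1; Z[4]=1
i=5: min(r-i=1, Z[2]=0)=0; Z[5]=0
i=6: outside box; Z[6]=0
i=7: outside box; Z[7]=2 grow→box=[7,9)
i=8: min(r-i=1, Z[1]=1)=1; Z[8]=2 grow→box=[8,10)
i=9: min(r-i=1, Z[1]=1)=1; Z[9]=2 grow→box=[9,11)
i=10: min(r-i=1, Z[1]=1)=1; Z[10]=2 grow→box=[10,12)
i=11: min(r-i=1, Z[1]=1)=1; Z[11]=3 grow→box=[11,14)
i=12: min(r-i=2, Z[1]=1)=1; Z[12]=1
i=13: min(r-i=1, Z[2]=0)=0; Z[13]=0
i=14: outside box; Z[14]=0
i=15: outside box; Z[15]=4 grow→box=[15,19)
i=16: min(r-i=3, Z[1]=1)=1; Z[16]=1
i=17: min(r-i=2, Z[2]=0)=0; Z[17]=0
i=18: min(r-i=1, Z[3]=3)=1; Z[18]=1
i=19: outside box; Z[19]=0
i=20: outside box; Z[20]=0
i=21: outside box; Z[21]=0
i=22: outside box; Z[22]=0
i=23: outside box; Z[23]=0
i=24: outside box; Z[24]=2 grow→box=[24,26)
i=25: min(r-i=1, Z[1]=1)=1; Z[25]=2 grow→box=[25,27)
i=26: min(r-i=1, Z[1]=1)=1; Z[26]=3 grow→box=[26,29)
i=27: min(r-i=2, Z[1]=1)=1; Z[27]=1
i=28: min(r-i=1, Z[2]=0)=0; Z[28]=0
i=29: outside box; Z[29]=0
i=30: outside box; Z[30]=0
i=31: outside box; Z[31]=2 grow→box=[31,33)
i=32: min(r-i=1, Z[1]=1)=1; Z[32]=2 grow→box=[32,34)
i=33: min(r-i=1, Z[1]=1)=1; Z[33]=2 grow→box=[33,35)
i=34: min(r-i=1, Z[1]=1)=1; Z[34]=2 grow→box=[34,36)
i=35: min(r-i=1, Z[1]=1)=1; Z[35]=2 grow→box=[35,37)
i=36: min(r-i=1, Z[1]=1)=1; Z[36]=3 grow→box=[36,39)
i=37: min(r-i=2, Z[1]=1)=1; Z[37]=1
i=38: min(r-i=1, Z[2]=0)=0; Z[38]=0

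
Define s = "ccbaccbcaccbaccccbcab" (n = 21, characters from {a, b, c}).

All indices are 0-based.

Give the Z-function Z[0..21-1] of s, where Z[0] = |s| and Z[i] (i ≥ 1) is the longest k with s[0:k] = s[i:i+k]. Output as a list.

[21, 1, 0, 0, 3, 1, 0, 1, 0, 6, 1, 0, 0, 2, 2, 3, 1, 0, 1, 0, 0]

Z[0]=21
i=1: i≥r, start 0; Z[1]=1 grow→box=[1,2)
i=2: i≥r, start 0; Z[2]=0
i=3: i≥r, start 0; Z[3]=0
i=4: i≥r, start 0; Z[4]=3 grow→box=[4,7)
i=5: min(r-i=2, Z[1]=1)=1; Z[5]=1
i=6: min(r-i=1, Z[2]=0)=0; Z[6]=0
i=7: i≥r, start 0; Z[7]=1 grow→box=[7,8)
i=8: i≥r, start 0; Z[8]=0
i=9: i≥r, start 0; Z[9]=6 grow→box=[9,15)
i=10: min(r-i=5, Z[1]=1)=1; Z[10]=1
i=11: min(r-i=4, Z[2]=0)=0; Z[11]=0
i=12: min(r-i=3, Z[3]=0)=0; Z[12]=0
i=13: min(r-i=2, Z[4]=3)=2; Z[13]=2
i=14: min(r-i=1, Z[5]=1)=1; Z[14]=2 grow→box=[14,16)
i=15: min(r-i=1, Z[1]=1)=1; Z[15]=3 grow→box=[15,18)
i=16: min(r-i=2, Z[1]=1)=1; Z[16]=1
i=17: min(r-i=1, Z[2]=0)=0; Z[17]=0
i=18: i≥r, start 0; Z[18]=1 grow→box=[18,19)
i=19: i≥r, start 0; Z[19]=0
i=20: i≥r, start 0; Z[20]=0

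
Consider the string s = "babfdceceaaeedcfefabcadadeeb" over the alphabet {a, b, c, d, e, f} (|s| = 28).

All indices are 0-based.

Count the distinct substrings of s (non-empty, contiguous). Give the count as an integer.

379

sorted suffixes:
  #0 SA[0]=9  'aaeedcfefabcadadeeb'
  #1 SA[1]=18  'abcadadeeb'
  #2 SA[2]=1  'abfdceceaaeedcfefabcadadeeb'
  #3 SA[3]=21  'adadeeb'
  #4 SA[4]=23  'adeeb'
  #5 SA[5]=10  'aeedcfefabcadadeeb'
  #6 SA[6]=27  'b'
  #7 SA[7]=0  'babfdceceaaeedcfefabcadadeeb'
  #8 SA[8]=19  'bcadadeeb'
  #9 SA[9]=2  'bfdceceaaeedcfefabcadadeeb'
  #10 SA[10]=20  'cadadeeb'
  #11 SA[11]=7  'ceaaeedcfefabcadadeeb'
  #12 SA[12]=5  'ceceaaeedcfefabcadadeeb'
  #13 SA[13]=14  'cfefabcadadeeb'
  #14 SA[14]=22  'dadeeb'
  #15 SA[15]=4  'dceceaaeedcfefabcadadeeb'
  #16 SA[16]=13  'dcfefabcadadeeb'
  #17 SA[17]=24  'deeb'
  #18 SA[18]=8  'eaaeedcfefabcadadeeb'
  #19 SA[19]=26  'eb'
  #20 SA[20]=6  'eceaaeedcfefabcadadeeb'
  #21 SA[21]=12  'edcfefabcadadeeb'
  #22 SA[22]=25  'eeb'
  #23 SA[23]=11  'eedcfefabcadadeeb'
  #24 SA[24]=16  'efabcadadeeb'
  #25 SA[25]=17  'fabcadadeeb'
  #26 SA[26]=3  'fdceceaaeedcfefabcadadeeb'
  #27 SA[27]=15  'fefabcadadeeb'

SA = [9, 18, 1, 21, 23, 10, 27, 0, 19, 2, 20, 7, 5, 14, 22, 4, 13, 24, 8, 26, 6, 12, 25, 11, 16, 17, 3, 15]
[i] adj suffixes → lcp
  [1] 9/18 → 1 ('a')
  [2] 18/1 → 2 ('ab')
  [3] 1/21 → 1 ('a')
  [4] 21/23 → 2 ('ad')
  [5] 23/10 → 1 ('a')
  [6] 10/27 → 0 ('')
  [7] 27/0 → 1 ('b')
  [8] 0/19 → 1 ('b')
  [9] 19/2 → 1 ('b')
  [10] 2/20 → 0 ('')
  [11] 20/7 → 1 ('c')
  [12] 7/5 → 2 ('ce')
  [13] 5/14 → 1 ('c')
  [14] 14/22 → 0 ('')
  [15] 22/4 → 1 ('d')
  [16] 4/13 → 2 ('dc')
  [17] 13/24 → 1 ('d')
  [18] 24/8 → 0 ('')
  [19] 8/26 → 1 ('e')
  [20] 26/6 → 1 ('e')
  [21] 6/12 → 1 ('e')
  [22] 12/25 → 1 ('e')
  [23] 25/11 → 2 ('ee')
  [24] 11/16 → 1 ('e')
  [25] 16/17 → 0 ('')
  [26] 17/3 → 1 ('f')
  [27] 3/15 → 1 ('f')

n(n+1)/2 = 28·29/2 = 406
Σ LCP = 0 + 1 + 2 + 1 + 2 + 1 + 0 + 1 + 1 + 1 + 0 + 1 + 2 + 1 + 0 + 1 + 2 + 1 + 0 + 1 + 1 + 1 + 1 + 2 + 1 + 0 + 1 + 1 = 27
distinct = 406 − 27 = 379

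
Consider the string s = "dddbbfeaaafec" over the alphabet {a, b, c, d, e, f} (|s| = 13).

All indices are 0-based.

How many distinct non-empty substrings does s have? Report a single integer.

rank | idx | suffix
   0 |   7 | aaafec
   1 |   8 | aafec
   2 |   9 | afec
   3 |   3 | bbfeaaafec
   4 |   4 | bfeaaafec
   5 |  12 | c
   6 |   2 | dbbfeaaafec
   7 |   1 | ddbbfeaaafec
   8 |   0 | dddbbfeaaafec
   9 |   6 | eaaafec
  10 |  11 | ec
  11 |   5 | feaaafec
  12 |  10 | fec

SA = [7, 8, 9, 3, 4, 12, 2, 1, 0, 6, 11, 5, 10]
rank  pair      lcp
   1  s[7:],s[8:]  2  'aa'
   2  s[8:],s[9:]  1  'a'
   3  s[9:],s[3:]  0  ''
   4  s[3:],s[4:]  1  'b'
   5  s[4:],s[12:]  0  ''
   6  s[12:],s[2:]  0  ''
   7  s[2:],s[1:]  1  'd'
   8  s[1:],s[0:]  2  'dd'
   9  s[0:],s[6:]  0  ''
  10  s[6:],s[11:]  1  'e'
  11  s[11:],s[5:]  0  ''
  12  s[5:],s[10:]  2  'fe'

n(n+1)/2 = 13·14/2 = 91
Σ LCP = 0 + 2 + 1 + 0 + 1 + 0 + 0 + 1 + 2 + 0 + 1 + 0 + 2 = 10
distinct = 91 − 10 = 81

81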